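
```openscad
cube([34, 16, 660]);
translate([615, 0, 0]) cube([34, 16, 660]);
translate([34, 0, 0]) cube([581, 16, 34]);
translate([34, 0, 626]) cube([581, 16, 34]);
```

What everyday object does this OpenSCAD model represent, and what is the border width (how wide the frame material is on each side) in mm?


A picture frame. The border width is 34 mm.

Four thin pieces enclosing a rectangular opening — a picture frame. The two full-height stiles are 660 mm tall; the top rail sits at z = 626 and is 34 mm tall, so the border above the opening is 660 − 626 = 34 mm, matching the stile x-width.


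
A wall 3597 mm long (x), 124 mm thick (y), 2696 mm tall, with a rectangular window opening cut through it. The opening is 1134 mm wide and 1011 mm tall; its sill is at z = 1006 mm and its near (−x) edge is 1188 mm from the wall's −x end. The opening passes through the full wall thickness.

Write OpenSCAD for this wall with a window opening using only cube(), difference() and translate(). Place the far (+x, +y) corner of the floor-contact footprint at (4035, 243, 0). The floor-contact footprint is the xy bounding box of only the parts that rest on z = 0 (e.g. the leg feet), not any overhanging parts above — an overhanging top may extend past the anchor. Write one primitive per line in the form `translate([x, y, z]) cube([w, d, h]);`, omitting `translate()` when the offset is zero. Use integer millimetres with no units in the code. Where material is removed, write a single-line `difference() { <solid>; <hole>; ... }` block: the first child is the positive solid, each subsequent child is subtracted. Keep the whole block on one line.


difference() { translate([438, 119, 0]) cube([3597, 124, 2696]); translate([1626, 119, 1006]) cube([1134, 124, 1011]); }


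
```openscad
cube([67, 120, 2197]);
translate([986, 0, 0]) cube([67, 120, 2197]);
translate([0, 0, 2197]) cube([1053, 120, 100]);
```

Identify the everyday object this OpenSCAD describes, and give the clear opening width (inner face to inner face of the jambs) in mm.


A door frame. The clear opening width is 919 mm.

Two 2197 mm tall posts with a header on top — a door frame. The left jamb is 67 mm wide at x = 0; the right jamb starts at x = 986. The clear opening is 986 − 67 = 919 mm.


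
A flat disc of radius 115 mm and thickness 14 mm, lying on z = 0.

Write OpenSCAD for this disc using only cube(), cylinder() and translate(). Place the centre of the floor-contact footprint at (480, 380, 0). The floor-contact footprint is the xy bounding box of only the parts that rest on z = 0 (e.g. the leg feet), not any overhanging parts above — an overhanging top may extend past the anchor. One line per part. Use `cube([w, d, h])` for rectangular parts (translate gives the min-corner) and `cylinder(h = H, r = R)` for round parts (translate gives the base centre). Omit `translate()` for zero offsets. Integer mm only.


translate([480, 380, 0]) cylinder(h = 14, r = 115);


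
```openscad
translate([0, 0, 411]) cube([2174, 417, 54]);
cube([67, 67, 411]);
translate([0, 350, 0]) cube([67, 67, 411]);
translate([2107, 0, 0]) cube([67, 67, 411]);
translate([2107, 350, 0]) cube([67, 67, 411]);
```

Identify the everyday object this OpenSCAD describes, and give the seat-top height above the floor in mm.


A bench. The seat-top height is 465 mm.

A long slab on four corner posts — a bench. The slab sits at z = 411 with thickness 54, so the top is 411 + 54 = 465 mm.


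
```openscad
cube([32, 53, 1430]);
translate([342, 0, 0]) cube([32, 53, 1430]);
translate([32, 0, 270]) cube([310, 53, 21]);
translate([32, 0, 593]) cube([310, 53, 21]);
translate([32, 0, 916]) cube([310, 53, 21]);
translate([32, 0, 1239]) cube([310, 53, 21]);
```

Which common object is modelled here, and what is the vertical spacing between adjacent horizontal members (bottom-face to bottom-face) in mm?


A ladder. The rung spacing is 323 mm.

Two tall 32×53 posts with 4 short bars between them — a ladder. Adjacent rungs sit at z = 270 and z = 593, so the spacing is 593 − 270 = 323 mm.


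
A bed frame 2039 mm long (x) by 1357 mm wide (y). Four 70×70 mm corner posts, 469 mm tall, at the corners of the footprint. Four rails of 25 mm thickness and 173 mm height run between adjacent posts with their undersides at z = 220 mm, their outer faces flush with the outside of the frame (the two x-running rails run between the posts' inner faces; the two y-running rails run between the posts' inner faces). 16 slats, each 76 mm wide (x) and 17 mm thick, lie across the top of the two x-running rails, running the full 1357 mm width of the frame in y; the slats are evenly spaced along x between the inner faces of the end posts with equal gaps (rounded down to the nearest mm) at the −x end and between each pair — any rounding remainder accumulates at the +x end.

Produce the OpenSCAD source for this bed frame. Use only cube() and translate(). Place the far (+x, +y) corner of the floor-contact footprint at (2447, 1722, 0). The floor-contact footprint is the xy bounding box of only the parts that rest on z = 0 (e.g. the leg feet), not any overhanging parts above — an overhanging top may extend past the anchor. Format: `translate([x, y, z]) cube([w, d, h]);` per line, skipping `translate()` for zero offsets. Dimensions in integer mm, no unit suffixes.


translate([408, 365, 0]) cube([70, 70, 469]);
translate([408, 1652, 0]) cube([70, 70, 469]);
translate([2377, 365, 0]) cube([70, 70, 469]);
translate([2377, 1652, 0]) cube([70, 70, 469]);
translate([478, 365, 220]) cube([1899, 25, 173]);
translate([478, 1697, 220]) cube([1899, 25, 173]);
translate([408, 435, 220]) cube([25, 1217, 173]);
translate([2422, 435, 220]) cube([25, 1217, 173]);
translate([518, 365, 393]) cube([76, 1357, 17]);
translate([634, 365, 393]) cube([76, 1357, 17]);
translate([750, 365, 393]) cube([76, 1357, 17]);
translate([866, 365, 393]) cube([76, 1357, 17]);
translate([982, 365, 393]) cube([76, 1357, 17]);
translate([1098, 365, 393]) cube([76, 1357, 17]);
translate([1214, 365, 393]) cube([76, 1357, 17]);
translate([1330, 365, 393]) cube([76, 1357, 17]);
translate([1446, 365, 393]) cube([76, 1357, 17]);
translate([1562, 365, 393]) cube([76, 1357, 17]);
translate([1678, 365, 393]) cube([76, 1357, 17]);
translate([1794, 365, 393]) cube([76, 1357, 17]);
translate([1910, 365, 393]) cube([76, 1357, 17]);
translate([2026, 365, 393]) cube([76, 1357, 17]);
translate([2142, 365, 393]) cube([76, 1357, 17]);
translate([2258, 365, 393]) cube([76, 1357, 17]);


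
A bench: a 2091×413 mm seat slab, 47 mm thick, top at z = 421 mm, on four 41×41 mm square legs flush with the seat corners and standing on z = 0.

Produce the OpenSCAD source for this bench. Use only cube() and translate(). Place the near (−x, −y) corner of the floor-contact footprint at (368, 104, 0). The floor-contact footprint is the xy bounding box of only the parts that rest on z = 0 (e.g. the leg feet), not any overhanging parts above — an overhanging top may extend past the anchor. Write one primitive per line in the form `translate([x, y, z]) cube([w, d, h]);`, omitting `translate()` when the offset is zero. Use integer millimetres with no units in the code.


// leg_h = 421 − 47 = 374
translate([368, 104, 374]) cube([2091, 413, 47]);
translate([368, 104, 0]) cube([41, 41, 374]);
translate([368, 476, 0]) cube([41, 41, 374]);
translate([2418, 104, 0]) cube([41, 41, 374]);
translate([2418, 476, 0]) cube([41, 41, 374]);


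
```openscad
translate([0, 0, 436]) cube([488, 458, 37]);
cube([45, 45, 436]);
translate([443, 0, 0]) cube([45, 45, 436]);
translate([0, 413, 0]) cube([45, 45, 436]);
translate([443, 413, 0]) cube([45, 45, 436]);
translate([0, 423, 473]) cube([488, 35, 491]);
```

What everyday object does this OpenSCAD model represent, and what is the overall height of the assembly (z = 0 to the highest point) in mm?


A chair. The overall height is 964 mm.

A slab on four corner posts with a tall panel at the back — a chair. The seat slab sits at z = 436 with thickness 37, and the 491 mm backrest starts at the seat top, so the overall height is 436 + 37 + 491 = 964 mm.


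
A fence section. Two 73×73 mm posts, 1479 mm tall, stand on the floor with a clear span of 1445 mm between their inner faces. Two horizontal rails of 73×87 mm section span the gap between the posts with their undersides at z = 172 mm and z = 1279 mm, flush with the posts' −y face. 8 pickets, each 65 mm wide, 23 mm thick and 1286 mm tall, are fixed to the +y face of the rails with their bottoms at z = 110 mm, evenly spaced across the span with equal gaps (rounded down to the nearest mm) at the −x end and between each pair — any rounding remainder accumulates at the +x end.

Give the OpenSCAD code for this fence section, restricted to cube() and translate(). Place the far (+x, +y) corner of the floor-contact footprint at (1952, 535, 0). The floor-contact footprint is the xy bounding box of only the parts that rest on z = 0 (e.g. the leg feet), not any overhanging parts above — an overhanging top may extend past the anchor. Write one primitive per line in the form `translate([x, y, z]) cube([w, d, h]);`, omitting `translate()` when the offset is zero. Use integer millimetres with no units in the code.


translate([361, 462, 0]) cube([73, 73, 1479]);
translate([1879, 462, 0]) cube([73, 73, 1479]);
translate([434, 462, 172]) cube([1445, 73, 87]);
translate([434, 462, 1279]) cube([1445, 73, 87]);
translate([536, 535, 110]) cube([65, 23, 1286]);
translate([703, 535, 110]) cube([65, 23, 1286]);
translate([870, 535, 110]) cube([65, 23, 1286]);
translate([1037, 535, 110]) cube([65, 23, 1286]);
translate([1204, 535, 110]) cube([65, 23, 1286]);
translate([1371, 535, 110]) cube([65, 23, 1286]);
translate([1538, 535, 110]) cube([65, 23, 1286]);
translate([1705, 535, 110]) cube([65, 23, 1286]);


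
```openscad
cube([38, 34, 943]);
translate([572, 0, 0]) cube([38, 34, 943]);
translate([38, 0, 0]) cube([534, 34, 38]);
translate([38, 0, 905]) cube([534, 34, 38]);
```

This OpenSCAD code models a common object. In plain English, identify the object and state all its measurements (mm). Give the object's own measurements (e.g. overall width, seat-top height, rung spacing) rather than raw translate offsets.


A rectangular picture frame lying in the x–z plane (depth along y). The opening is 534 mm wide (x) by 867 mm tall (z), surrounded by a border 38 mm wide on all four sides. The frame is 34 mm deep and is made of two full-height vertical stiles with two horizontal rails fitted between them.


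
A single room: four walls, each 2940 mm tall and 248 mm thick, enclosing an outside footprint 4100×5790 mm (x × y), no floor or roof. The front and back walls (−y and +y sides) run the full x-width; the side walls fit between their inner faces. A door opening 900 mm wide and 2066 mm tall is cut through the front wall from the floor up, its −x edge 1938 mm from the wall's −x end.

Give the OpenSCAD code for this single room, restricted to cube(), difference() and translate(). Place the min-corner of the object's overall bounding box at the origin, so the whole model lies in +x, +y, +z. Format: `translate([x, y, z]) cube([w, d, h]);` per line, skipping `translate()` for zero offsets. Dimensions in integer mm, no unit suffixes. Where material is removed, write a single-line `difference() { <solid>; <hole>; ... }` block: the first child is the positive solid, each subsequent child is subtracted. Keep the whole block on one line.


difference() { cube([4100, 248, 2940]); translate([1938, 0, 0]) cube([900, 248, 2066]); }
translate([0, 5542, 0]) cube([4100, 248, 2940]);
translate([0, 248, 0]) cube([248, 5294, 2940]);
translate([3852, 248, 0]) cube([248, 5294, 2940]);


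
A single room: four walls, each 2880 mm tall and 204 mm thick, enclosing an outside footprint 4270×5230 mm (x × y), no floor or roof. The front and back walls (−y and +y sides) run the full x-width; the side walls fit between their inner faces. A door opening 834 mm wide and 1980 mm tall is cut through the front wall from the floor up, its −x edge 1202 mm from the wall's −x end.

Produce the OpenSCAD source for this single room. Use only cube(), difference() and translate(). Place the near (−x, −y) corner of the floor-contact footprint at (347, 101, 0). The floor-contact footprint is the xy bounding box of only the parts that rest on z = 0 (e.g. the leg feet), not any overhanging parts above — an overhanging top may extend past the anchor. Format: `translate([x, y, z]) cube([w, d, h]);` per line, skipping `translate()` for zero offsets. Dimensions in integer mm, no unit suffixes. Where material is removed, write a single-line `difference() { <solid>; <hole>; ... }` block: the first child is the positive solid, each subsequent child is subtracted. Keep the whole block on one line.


difference() { translate([347, 101, 0]) cube([4270, 204, 2880]); translate([1549, 101, 0]) cube([834, 204, 1980]); }
translate([347, 5127, 0]) cube([4270, 204, 2880]);
translate([347, 305, 0]) cube([204, 4822, 2880]);
translate([4413, 305, 0]) cube([204, 4822, 2880]);


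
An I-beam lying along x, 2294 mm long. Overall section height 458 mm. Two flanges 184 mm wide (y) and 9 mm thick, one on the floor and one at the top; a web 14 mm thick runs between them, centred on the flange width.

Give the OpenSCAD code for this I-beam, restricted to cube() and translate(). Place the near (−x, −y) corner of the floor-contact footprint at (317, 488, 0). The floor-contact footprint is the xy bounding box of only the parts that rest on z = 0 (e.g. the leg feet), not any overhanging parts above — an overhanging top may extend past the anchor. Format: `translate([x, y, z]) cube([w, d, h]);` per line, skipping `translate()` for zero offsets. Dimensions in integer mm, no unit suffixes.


translate([317, 488, 0]) cube([2294, 184, 9]);
translate([317, 573, 9]) cube([2294, 14, 440]);
translate([317, 488, 449]) cube([2294, 184, 9]);


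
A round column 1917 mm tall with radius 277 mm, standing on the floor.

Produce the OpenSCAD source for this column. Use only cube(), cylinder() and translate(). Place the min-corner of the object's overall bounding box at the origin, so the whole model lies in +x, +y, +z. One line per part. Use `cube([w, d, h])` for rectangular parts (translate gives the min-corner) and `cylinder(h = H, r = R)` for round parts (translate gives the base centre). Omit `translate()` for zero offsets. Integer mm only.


translate([277, 277, 0]) cylinder(h = 1917, r = 277);


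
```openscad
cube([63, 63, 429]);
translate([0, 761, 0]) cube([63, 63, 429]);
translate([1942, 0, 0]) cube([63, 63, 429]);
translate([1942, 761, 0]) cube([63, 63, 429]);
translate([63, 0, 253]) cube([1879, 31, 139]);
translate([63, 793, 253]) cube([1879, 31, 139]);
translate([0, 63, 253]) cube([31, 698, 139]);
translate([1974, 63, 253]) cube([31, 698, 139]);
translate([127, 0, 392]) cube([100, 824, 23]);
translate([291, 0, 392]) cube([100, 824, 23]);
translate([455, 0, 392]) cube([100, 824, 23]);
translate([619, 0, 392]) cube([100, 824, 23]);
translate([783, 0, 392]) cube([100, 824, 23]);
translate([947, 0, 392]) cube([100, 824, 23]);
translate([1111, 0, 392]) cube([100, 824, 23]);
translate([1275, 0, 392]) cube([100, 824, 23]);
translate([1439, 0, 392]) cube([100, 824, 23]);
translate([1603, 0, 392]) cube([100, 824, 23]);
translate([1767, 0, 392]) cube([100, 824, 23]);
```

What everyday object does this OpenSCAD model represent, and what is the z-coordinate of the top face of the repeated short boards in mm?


A bed frame. The slat-top height is 415 mm.

Four posts, four rails, and a row of slats — a bed frame. Slats sit on the rails at z = 253 + 139 = 392; with slat thickness 23, the top is 415 mm.


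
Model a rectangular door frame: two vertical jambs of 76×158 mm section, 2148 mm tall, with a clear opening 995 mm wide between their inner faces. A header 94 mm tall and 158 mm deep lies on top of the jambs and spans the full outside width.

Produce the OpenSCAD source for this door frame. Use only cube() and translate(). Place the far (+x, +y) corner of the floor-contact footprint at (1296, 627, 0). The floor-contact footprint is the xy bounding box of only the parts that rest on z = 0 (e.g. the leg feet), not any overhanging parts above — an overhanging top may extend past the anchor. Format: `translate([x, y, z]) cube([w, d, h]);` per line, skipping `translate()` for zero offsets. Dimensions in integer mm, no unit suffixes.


translate([149, 469, 0]) cube([76, 158, 2148]);
translate([1220, 469, 0]) cube([76, 158, 2148]);
translate([149, 469, 2148]) cube([1147, 158, 94]);


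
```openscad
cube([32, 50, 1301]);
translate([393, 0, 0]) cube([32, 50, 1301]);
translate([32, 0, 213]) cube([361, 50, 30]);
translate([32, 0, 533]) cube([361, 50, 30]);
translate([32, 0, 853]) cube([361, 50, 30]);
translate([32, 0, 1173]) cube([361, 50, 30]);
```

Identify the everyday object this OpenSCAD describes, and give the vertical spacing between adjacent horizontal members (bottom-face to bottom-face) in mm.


A ladder. The rung spacing is 320 mm.

Two tall 32×50 posts with 4 short bars between them — a ladder. Adjacent rungs sit at z = 213 and z = 533, so the spacing is 533 − 213 = 320 mm.


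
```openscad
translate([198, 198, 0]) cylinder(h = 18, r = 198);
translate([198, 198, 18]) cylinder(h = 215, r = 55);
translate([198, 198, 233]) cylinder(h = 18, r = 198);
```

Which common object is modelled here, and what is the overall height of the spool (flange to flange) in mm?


A spool. The overall height is 251 mm.

Three coaxial cylinders, large–small–large — a spool. Two 18 mm flanges and a 215 mm core give 18 + 215 + 18 = 251 mm.


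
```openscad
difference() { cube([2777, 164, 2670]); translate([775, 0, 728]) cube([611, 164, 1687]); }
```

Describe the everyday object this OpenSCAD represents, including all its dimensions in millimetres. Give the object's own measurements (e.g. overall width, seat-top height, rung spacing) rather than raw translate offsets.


A wall 2777 mm long (x), 164 mm thick (y), 2670 mm tall, with a rectangular window opening cut through it. The opening is 611 mm wide and 1687 mm tall; its sill is at z = 728 mm and its near (−x) edge is 775 mm from the wall's −x end. The opening passes through the full wall thickness.


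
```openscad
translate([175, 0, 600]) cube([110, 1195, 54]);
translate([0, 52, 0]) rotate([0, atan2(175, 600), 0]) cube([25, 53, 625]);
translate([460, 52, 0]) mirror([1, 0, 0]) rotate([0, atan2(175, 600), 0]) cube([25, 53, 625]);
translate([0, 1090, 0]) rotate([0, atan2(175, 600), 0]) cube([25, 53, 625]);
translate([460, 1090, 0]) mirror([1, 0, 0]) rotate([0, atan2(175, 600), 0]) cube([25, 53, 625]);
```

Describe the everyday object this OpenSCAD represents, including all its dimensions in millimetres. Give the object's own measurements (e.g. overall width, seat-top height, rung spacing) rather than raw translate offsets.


A sawhorse. A 110×1195×54 mm beam (x, y, z) sits on two A-frame leg pairs. Each pair is two raked legs of 25×53 mm section (53 mm along y) splaying symmetrically in x. Each leg rises 600 mm vertically over 175 mm of horizontal reach and is 625 mm long along its own axis. Every leg's outer bottom edge rests on the floor and its outer top edge meets a bottom edge of the beam — the left legs (tilting toward +x) meet the beam's −x bottom edge, the right legs (their mirror images, tilting toward −x) meet its +x bottom edge — so the leg tops tuck under the beam, the beam's underside is 600 mm above the floor, and the feet are 460 mm apart outside-to-outside with the beam centred between them. The two leg pairs are set in 52 mm from either end of the beam.


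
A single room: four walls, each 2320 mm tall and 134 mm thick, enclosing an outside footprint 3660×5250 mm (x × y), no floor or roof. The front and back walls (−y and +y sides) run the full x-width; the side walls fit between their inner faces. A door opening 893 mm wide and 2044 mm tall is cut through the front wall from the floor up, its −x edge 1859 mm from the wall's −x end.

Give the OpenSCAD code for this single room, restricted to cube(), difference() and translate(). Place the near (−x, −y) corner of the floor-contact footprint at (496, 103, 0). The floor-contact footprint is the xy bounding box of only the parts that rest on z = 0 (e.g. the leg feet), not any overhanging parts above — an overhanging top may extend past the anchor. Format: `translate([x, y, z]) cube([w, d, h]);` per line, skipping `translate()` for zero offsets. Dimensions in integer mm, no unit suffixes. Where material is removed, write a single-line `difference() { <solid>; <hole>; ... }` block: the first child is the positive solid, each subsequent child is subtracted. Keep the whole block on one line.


difference() { translate([496, 103, 0]) cube([3660, 134, 2320]); translate([2355, 103, 0]) cube([893, 134, 2044]); }
translate([496, 5219, 0]) cube([3660, 134, 2320]);
translate([496, 237, 0]) cube([134, 4982, 2320]);
translate([4022, 237, 0]) cube([134, 4982, 2320]);


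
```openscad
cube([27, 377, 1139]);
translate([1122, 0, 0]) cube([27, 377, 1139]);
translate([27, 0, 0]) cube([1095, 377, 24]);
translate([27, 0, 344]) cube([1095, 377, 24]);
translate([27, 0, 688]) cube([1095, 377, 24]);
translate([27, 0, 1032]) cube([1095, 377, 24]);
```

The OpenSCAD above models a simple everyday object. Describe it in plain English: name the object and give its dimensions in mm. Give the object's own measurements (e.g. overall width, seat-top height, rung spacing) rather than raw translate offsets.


An open bookshelf. Two side panels, each 27 mm thick, 377 mm deep and 1139 mm tall, stand 1149 mm apart (outside-to-outside). Between them sit 4 shelves, each 24 mm thick and 377 mm deep, spanning the full gap between the sides. The bottom shelf rests on the floor (its underside at z = 0) and the clear gap between one shelf's top and the next shelf's underside is 320 mm.


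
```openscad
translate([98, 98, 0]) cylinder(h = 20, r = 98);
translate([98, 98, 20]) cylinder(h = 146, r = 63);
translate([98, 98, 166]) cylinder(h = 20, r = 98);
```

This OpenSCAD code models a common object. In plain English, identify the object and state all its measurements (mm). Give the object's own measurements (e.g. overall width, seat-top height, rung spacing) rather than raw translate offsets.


A spool: two coaxial disc flanges of radius 98 mm and thickness 20 mm, joined by a core cylinder of radius 63 mm and height 146 mm. The lower flange rests on z = 0 and the three cylinders share a vertical axis.


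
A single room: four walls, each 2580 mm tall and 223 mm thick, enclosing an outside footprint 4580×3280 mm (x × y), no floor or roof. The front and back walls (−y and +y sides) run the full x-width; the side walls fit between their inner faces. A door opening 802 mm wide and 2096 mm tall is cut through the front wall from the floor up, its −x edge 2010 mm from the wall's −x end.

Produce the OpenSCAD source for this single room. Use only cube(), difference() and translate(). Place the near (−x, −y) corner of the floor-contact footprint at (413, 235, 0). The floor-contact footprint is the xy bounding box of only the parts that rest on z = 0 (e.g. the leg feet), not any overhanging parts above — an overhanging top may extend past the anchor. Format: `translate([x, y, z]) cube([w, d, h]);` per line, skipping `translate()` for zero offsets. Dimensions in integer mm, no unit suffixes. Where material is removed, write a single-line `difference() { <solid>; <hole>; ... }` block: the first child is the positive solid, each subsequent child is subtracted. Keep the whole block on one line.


difference() { translate([413, 235, 0]) cube([4580, 223, 2580]); translate([2423, 235, 0]) cube([802, 223, 2096]); }
translate([413, 3292, 0]) cube([4580, 223, 2580]);
translate([413, 458, 0]) cube([223, 2834, 2580]);
translate([4770, 458, 0]) cube([223, 2834, 2580]);


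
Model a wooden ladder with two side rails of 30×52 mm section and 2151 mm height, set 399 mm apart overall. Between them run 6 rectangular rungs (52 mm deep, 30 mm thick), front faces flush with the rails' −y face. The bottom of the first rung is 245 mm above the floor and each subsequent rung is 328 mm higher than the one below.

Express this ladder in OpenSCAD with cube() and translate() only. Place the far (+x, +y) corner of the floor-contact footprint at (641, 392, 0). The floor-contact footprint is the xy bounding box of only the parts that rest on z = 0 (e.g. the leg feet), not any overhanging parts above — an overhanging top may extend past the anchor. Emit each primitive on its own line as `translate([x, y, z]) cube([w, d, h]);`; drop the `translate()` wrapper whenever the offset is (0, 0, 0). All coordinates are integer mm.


translate([242, 340, 0]) cube([30, 52, 2151]);
translate([611, 340, 0]) cube([30, 52, 2151]);
translate([272, 340, 245]) cube([339, 52, 30]);
translate([272, 340, 573]) cube([339, 52, 30]);
translate([272, 340, 901]) cube([339, 52, 30]);
translate([272, 340, 1229]) cube([339, 52, 30]);
translate([272, 340, 1557]) cube([339, 52, 30]);
translate([272, 340, 1885]) cube([339, 52, 30]);


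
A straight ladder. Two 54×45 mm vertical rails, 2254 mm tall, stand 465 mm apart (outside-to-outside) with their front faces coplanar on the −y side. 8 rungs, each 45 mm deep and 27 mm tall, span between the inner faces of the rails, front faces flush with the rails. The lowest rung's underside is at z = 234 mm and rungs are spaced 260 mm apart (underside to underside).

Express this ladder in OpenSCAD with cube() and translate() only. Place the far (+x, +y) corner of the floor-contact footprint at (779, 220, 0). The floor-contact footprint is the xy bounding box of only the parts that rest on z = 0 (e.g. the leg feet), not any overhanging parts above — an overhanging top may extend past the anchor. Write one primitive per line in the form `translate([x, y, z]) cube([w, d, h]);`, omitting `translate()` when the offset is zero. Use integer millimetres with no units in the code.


// rung span = 465 - 2*54 = 357
// rung[k] z = 234 + k*260
translate([314, 175, 0]) cube([54, 45, 2254]);
translate([725, 175, 0]) cube([54, 45, 2254]);
translate([368, 175, 234]) cube([357, 45, 27]);
translate([368, 175, 494]) cube([357, 45, 27]);
translate([368, 175, 754]) cube([357, 45, 27]);
translate([368, 175, 1014]) cube([357, 45, 27]);
translate([368, 175, 1274]) cube([357, 45, 27]);
translate([368, 175, 1534]) cube([357, 45, 27]);
translate([368, 175, 1794]) cube([357, 45, 27]);
translate([368, 175, 2054]) cube([357, 45, 27]);


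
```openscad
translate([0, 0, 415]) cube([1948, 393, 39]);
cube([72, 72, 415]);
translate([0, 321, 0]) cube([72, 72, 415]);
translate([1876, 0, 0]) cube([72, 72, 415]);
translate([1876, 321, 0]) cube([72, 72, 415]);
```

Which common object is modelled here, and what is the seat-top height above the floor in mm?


A bench. The seat-top height is 454 mm.

A long slab on four corner posts — a bench. The slab sits at z = 415 with thickness 39, so the top is 415 + 39 = 454 mm.


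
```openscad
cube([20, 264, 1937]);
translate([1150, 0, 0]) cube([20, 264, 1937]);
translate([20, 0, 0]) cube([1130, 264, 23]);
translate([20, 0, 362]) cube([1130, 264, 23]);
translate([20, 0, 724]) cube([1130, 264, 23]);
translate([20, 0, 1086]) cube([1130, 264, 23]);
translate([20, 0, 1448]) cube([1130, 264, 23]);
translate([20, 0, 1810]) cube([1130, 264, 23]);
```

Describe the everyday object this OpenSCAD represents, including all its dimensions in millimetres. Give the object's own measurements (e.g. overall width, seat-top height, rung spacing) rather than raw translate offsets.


An open bookshelf. Two side panels, each 20 mm thick, 264 mm deep and 1937 mm tall, stand 1170 mm apart (outside-to-outside). Between them sit 6 shelves, each 23 mm thick and 264 mm deep, spanning the full gap between the sides. The bottom shelf rests on the floor (its underside at z = 0) and the clear gap between one shelf's top and the next shelf's underside is 339 mm.


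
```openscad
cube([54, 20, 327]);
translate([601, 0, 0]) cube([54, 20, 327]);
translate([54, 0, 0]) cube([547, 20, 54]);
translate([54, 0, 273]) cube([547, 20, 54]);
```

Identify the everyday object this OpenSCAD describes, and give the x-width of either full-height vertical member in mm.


A picture frame. The border width is 54 mm.

Four thin pieces enclosing a rectangular opening — a picture frame. The two full-height stiles are 327 mm tall; the top rail sits at z = 273 and is 54 mm tall, so the border above the opening is 327 − 273 = 54 mm, matching the stile x-width.


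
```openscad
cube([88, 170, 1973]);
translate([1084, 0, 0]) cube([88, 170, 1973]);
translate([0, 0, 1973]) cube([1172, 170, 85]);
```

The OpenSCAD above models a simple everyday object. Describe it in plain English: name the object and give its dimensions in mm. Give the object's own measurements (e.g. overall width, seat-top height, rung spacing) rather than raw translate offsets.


A door frame. The clear opening is 996 mm wide and 1973 mm high. Two 88 mm wide jambs, 170 mm deep, stand either side of the opening from the floor to the top of the opening. A 85 mm thick head sits across the top of both jambs, spanning the full outside width of the frame.


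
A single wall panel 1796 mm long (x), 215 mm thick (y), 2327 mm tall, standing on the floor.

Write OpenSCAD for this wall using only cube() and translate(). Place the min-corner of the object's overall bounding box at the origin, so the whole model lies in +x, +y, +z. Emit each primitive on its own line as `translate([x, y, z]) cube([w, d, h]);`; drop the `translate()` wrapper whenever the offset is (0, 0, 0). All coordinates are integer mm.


cube([1796, 215, 2327]);


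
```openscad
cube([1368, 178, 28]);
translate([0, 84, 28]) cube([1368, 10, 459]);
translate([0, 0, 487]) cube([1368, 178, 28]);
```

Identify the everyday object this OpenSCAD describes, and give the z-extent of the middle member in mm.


An I-beam. The web height is 459 mm.

Two wide flanges with a thin centred web — an I-beam. Overall 515 mm minus two 28 mm flanges gives a web of 515 − 2·28 = 459 mm.


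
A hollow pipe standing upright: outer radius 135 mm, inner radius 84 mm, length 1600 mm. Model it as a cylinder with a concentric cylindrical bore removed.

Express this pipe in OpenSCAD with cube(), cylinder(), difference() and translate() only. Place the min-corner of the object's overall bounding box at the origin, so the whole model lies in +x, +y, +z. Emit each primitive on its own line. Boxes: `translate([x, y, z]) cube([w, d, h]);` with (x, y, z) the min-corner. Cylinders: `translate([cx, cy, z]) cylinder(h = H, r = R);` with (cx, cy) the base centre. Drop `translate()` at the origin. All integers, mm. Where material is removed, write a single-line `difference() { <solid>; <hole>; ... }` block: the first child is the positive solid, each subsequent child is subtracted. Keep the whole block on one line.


difference() { translate([135, 135, 0]) cylinder(h = 1600, r = 135); translate([135, 135, 0]) cylinder(h = 1600, r = 84); }


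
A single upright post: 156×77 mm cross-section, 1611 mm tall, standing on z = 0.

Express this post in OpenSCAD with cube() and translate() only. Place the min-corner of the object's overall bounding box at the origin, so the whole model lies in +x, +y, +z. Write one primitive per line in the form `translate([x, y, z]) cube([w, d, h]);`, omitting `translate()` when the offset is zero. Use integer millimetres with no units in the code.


cube([156, 77, 1611]);


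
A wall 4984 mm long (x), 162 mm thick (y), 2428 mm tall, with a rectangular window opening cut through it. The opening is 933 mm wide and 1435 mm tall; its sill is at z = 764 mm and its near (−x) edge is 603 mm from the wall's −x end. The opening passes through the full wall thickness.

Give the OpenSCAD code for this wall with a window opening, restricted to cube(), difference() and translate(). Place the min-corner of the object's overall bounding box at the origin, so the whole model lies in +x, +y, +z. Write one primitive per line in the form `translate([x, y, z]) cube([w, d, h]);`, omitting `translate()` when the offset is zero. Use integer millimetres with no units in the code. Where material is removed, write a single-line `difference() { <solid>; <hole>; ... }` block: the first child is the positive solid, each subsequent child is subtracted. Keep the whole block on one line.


difference() { cube([4984, 162, 2428]); translate([603, 0, 764]) cube([933, 162, 1435]); }


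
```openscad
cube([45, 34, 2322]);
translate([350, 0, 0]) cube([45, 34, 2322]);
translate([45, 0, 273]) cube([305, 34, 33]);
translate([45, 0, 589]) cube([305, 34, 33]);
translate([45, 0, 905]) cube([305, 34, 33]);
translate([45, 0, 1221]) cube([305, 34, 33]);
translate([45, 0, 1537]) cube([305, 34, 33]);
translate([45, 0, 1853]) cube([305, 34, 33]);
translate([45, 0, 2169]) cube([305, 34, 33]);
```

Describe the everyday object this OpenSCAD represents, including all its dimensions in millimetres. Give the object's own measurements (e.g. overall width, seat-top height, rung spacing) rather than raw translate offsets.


A straight ladder. Two 45×34 mm vertical rails, 2322 mm tall, stand 395 mm apart (outside-to-outside) with their front faces coplanar on the −y side. 7 rungs, each 34 mm deep and 33 mm tall, span between the inner faces of the rails, front faces flush with the rails. The lowest rung's underside is at z = 273 mm and rungs are spaced 316 mm apart (underside to underside).


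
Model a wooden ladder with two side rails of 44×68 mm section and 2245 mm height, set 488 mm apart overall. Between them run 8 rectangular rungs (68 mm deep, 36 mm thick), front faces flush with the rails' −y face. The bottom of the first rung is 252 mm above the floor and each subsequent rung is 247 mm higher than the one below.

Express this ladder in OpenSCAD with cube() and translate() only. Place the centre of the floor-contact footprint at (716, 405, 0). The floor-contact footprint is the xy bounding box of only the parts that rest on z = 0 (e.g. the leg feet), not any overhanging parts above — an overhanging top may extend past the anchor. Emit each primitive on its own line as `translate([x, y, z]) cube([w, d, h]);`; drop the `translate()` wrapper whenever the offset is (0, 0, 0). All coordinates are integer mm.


translate([472, 371, 0]) cube([44, 68, 2245]);
translate([916, 371, 0]) cube([44, 68, 2245]);
translate([516, 371, 252]) cube([400, 68, 36]);
translate([516, 371, 499]) cube([400, 68, 36]);
translate([516, 371, 746]) cube([400, 68, 36]);
translate([516, 371, 993]) cube([400, 68, 36]);
translate([516, 371, 1240]) cube([400, 68, 36]);
translate([516, 371, 1487]) cube([400, 68, 36]);
translate([516, 371, 1734]) cube([400, 68, 36]);
translate([516, 371, 1981]) cube([400, 68, 36]);


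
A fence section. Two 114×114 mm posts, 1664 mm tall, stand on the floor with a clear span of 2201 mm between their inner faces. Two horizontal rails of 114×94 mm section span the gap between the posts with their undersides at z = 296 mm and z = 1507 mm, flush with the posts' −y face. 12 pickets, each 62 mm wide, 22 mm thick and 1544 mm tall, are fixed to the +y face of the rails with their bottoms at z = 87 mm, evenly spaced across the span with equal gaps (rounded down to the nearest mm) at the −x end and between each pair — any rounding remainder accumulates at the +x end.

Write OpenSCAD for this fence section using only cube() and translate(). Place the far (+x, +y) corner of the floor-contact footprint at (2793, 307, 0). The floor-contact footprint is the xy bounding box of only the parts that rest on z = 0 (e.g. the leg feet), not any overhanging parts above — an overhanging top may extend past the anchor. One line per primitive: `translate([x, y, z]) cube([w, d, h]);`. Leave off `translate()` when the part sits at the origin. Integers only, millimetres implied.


translate([364, 193, 0]) cube([114, 114, 1664]);
translate([2679, 193, 0]) cube([114, 114, 1664]);
translate([478, 193, 296]) cube([2201, 114, 94]);
translate([478, 193, 1507]) cube([2201, 114, 94]);
translate([590, 307, 87]) cube([62, 22, 1544]);
translate([764, 307, 87]) cube([62, 22, 1544]);
translate([938, 307, 87]) cube([62, 22, 1544]);
translate([1112, 307, 87]) cube([62, 22, 1544]);
translate([1286, 307, 87]) cube([62, 22, 1544]);
translate([1460, 307, 87]) cube([62, 22, 1544]);
translate([1634, 307, 87]) cube([62, 22, 1544]);
translate([1808, 307, 87]) cube([62, 22, 1544]);
translate([1982, 307, 87]) cube([62, 22, 1544]);
translate([2156, 307, 87]) cube([62, 22, 1544]);
translate([2330, 307, 87]) cube([62, 22, 1544]);
translate([2504, 307, 87]) cube([62, 22, 1544]);


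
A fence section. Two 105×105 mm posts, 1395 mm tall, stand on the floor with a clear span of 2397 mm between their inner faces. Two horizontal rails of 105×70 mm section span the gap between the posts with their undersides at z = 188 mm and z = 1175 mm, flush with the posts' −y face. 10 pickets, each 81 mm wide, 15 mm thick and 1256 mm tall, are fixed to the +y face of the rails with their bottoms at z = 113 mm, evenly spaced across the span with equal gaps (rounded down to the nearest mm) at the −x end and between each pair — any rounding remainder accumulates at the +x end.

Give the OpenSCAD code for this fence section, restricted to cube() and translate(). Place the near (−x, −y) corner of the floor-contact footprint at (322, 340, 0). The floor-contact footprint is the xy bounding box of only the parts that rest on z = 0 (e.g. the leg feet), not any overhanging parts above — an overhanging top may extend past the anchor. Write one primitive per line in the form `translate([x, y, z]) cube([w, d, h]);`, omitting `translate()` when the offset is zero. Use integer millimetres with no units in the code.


translate([322, 340, 0]) cube([105, 105, 1395]);
translate([2824, 340, 0]) cube([105, 105, 1395]);
translate([427, 340, 188]) cube([2397, 105, 70]);
translate([427, 340, 1175]) cube([2397, 105, 70]);
translate([571, 445, 113]) cube([81, 15, 1256]);
translate([796, 445, 113]) cube([81, 15, 1256]);
translate([1021, 445, 113]) cube([81, 15, 1256]);
translate([1246, 445, 113]) cube([81, 15, 1256]);
translate([1471, 445, 113]) cube([81, 15, 1256]);
translate([1696, 445, 113]) cube([81, 15, 1256]);
translate([1921, 445, 113]) cube([81, 15, 1256]);
translate([2146, 445, 113]) cube([81, 15, 1256]);
translate([2371, 445, 113]) cube([81, 15, 1256]);
translate([2596, 445, 113]) cube([81, 15, 1256]);


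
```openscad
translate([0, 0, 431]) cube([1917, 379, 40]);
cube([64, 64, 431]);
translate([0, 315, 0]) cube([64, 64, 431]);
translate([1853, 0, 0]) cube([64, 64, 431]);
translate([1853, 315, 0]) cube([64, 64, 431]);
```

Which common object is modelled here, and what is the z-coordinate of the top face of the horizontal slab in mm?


A bench. The seat-top height is 471 mm.

A long slab on four corner posts — a bench. The slab sits at z = 431 with thickness 40, so the top is 431 + 40 = 471 mm.


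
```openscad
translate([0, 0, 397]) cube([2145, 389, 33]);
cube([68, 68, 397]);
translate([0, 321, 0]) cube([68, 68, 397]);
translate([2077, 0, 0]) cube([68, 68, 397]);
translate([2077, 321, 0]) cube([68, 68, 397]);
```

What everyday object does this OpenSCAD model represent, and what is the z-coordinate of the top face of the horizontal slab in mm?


A bench. The seat-top height is 430 mm.

A long slab on four corner posts — a bench. The slab sits at z = 397 with thickness 33, so the top is 397 + 33 = 430 mm.


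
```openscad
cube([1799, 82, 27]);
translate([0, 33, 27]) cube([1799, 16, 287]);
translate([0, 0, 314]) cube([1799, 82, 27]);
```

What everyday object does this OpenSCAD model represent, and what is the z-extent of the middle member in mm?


An I-beam. The web height is 287 mm.

Two wide flanges with a thin centred web — an I-beam. Overall 341 mm minus two 27 mm flanges gives a web of 341 − 2·27 = 287 mm.


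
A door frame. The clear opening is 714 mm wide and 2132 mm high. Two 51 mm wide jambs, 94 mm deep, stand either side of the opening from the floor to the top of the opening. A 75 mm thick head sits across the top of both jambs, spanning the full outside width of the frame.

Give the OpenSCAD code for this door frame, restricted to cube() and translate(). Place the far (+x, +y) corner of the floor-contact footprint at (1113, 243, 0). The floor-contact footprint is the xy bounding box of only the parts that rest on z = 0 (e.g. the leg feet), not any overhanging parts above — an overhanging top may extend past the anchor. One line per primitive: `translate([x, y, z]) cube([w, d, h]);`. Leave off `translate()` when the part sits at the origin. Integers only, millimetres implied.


translate([297, 149, 0]) cube([51, 94, 2132]);
translate([1062, 149, 0]) cube([51, 94, 2132]);
translate([297, 149, 2132]) cube([816, 94, 75]);
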